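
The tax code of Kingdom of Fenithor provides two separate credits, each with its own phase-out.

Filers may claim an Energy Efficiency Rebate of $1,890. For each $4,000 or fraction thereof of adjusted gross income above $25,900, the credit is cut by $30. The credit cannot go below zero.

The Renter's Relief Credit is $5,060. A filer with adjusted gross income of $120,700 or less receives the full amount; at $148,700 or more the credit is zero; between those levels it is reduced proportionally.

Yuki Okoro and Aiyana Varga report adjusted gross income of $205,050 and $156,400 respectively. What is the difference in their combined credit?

Yuki ($205,050): Energy Efficiency Rebate: income exceeds $25,900 by $179,150, which is 45 full-or-partial $4,000 increments; reduction = 45 × $30 = $1,350, leaving $540. Renter's Relief Credit: $205,050 is at or above $148,700, so the credit is $0. total $540 + $0 = $540
Aiyana ($156,400): Energy Efficiency Rebate: income exceeds $25,900 by $130,500, which is 33 full-or-partial $4,000 increments; reduction = 33 × $30 = $990, leaving $900. Renter's Relief Credit: $156,400 is at or above $148,700, so the credit is $0. total $900 + $0 = $900
Difference: |$540 − $900| = $360.

$360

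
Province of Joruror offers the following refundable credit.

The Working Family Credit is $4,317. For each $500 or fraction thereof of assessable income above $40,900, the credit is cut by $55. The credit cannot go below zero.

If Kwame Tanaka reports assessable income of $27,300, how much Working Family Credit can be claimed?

Working Family Credit: $27,300 is at or below the $40,900 threshold, so the full $4,317 applies.

$4,317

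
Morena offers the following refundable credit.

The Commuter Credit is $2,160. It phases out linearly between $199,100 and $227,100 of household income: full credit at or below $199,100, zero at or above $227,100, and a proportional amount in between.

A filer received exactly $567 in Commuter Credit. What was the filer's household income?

$219,750

$567 is 567/2,160 of the full $2,160, so 1,593/2,160 of the $28,000 range has been used: income = $199,100 + $28,000 × 1,593/2,160 = $219,750.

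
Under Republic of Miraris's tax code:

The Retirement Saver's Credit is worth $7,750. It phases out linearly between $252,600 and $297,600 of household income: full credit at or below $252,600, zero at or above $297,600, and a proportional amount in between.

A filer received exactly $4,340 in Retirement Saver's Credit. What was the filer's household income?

$4,340 is 4,340/7,750 of the full $7,750, so 3,410/7,750 of the $45,000 range has been used: income = $252,600 + $45,000 × 3,410/7,750 = $272,400.

$272,400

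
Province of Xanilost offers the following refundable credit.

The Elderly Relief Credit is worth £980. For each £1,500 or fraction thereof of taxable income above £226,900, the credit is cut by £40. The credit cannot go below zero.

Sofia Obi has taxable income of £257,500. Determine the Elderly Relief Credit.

Elderly Relief Credit: income exceeds £226,900 by £30,600, which is 21 full-or-partial £1,500 increments; reduction = 21 × £40 = £840, leaving £140.

£140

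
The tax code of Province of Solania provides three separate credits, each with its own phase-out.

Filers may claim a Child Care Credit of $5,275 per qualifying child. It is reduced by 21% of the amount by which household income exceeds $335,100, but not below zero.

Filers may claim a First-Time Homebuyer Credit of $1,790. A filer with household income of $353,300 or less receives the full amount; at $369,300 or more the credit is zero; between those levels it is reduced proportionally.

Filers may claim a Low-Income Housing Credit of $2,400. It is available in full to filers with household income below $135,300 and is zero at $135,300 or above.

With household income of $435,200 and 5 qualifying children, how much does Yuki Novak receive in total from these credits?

Child Care Credit: base = 5 × $5,275 = $26,375. 21% of the $100,100 excess over $335,100 is $21,021; credit = $26,375 − $21,021 = $5,354.
First-Time Homebuyer Credit: $435,200 is at or above $369,300, so the credit is $0.
Low-Income Housing Credit: $435,200 meets or exceeds the $135,300 cutoff, so the credit is $0.
Total: $5,354 + $0 + $0 = $5,354.

$5,354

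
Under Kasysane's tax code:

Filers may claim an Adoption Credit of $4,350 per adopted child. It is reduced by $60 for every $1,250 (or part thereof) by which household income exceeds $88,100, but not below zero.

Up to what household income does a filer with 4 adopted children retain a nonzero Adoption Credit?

Full credit = 4 × $4,350 = $17,400.
After 289 increments the reduction is 289 × $60 = $17,340, leaving $60; one more increment wipes it out. Increment 289 ends at excess 289 × $1,250 = $361,250, so the highest qualifying income is $88,100 + $361,250 = $449,350.

$449,350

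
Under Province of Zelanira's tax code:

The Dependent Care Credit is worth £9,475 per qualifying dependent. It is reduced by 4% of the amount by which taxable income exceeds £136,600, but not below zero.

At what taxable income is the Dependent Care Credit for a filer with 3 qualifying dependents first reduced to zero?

Full credit = 3 × £9,475 = £28,425.
The credit falls by 4% of each pound above £136,600, so it reaches zero when the excess is £28,425 / 4% = £710,625: income = £136,600 + £710,625 = £847,225.

£847,225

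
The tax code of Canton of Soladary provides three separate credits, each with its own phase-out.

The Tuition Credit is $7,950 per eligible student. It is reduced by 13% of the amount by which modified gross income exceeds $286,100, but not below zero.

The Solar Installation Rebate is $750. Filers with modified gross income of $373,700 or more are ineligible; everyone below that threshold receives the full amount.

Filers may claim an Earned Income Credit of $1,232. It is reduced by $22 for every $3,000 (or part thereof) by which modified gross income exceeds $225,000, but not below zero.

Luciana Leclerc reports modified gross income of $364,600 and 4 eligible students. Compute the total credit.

$22,543

Tuition Credit: base = 4 × $7,950 = $31,800. 13% of the $78,500 excess over $286,100 is $10,205; credit = $31,800 − $10,205 = $21,595.
Solar Installation Rebate: $364,600 is below the $373,700 cutoff, so the full $750 applies.
Earned Income Credit: income exceeds $225,000 by $139,600, which is 47 full-or-partial $3,000 increments; reduction = 47 × $22 = $1,034, leaving $198.
Total: $21,595 + $750 + $198 = $22,543.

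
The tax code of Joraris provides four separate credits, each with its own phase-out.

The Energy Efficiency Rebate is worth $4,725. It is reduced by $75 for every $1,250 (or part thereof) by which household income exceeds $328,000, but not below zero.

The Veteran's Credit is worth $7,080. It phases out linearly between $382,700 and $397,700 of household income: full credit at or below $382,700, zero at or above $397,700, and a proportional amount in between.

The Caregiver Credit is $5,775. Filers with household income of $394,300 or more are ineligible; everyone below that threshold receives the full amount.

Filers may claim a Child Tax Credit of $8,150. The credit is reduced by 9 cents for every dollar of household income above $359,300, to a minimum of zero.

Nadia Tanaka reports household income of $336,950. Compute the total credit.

$25,130

Energy Efficiency Rebate: income exceeds $328,000 by $8,950, which is 8 full-or-partial $1,250 increments; reduction = 8 × $75 = $600, leaving $4,125.
Veteran's Credit: $336,950 is at or below the $382,700 threshold, so the full $7,080 applies.
Caregiver Credit: $336,950 is below the $394,300 cutoff, so the full $5,775 applies.
Child Tax Credit: $336,950 is at or below the $359,300 threshold, so the full $8,150 applies.
Total: $4,125 + $7,080 + $5,775 + $8,150 = $25,130.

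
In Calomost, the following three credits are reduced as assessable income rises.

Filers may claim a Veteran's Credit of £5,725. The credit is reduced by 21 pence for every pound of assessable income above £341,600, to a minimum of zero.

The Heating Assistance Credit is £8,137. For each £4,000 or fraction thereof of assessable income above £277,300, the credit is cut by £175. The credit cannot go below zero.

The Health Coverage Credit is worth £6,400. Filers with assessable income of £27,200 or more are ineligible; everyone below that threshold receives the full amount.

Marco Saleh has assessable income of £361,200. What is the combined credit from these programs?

Veteran's Credit: 21% of the £19,600 excess over £341,600 is £4,116; credit = £5,725 − £4,116 = £1,609.
Heating Assistance Credit: income exceeds £277,300 by £83,900, which is 21 full-or-partial £4,000 increments; reduction = 21 × £175 = £3,675, leaving £4,462.
Health Coverage Credit: £361,200 meets or exceeds the £27,200 cutoff, so the credit is £0.
Total: £1,609 + £4,462 + £0 = £6,071.

£6,071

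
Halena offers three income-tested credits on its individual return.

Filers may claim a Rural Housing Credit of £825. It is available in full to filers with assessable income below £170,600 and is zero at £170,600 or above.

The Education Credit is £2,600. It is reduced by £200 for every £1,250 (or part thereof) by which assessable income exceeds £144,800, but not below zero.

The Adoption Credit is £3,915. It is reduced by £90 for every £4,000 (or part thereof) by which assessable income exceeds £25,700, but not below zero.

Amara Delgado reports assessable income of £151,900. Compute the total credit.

Rural Housing Credit: £151,900 is below the £170,600 cutoff, so the full £825 applies.
Education Credit: income exceeds £144,800 by £7,100, which is 6 full-or-partial £1,250 increments; reduction = 6 × £200 = £1,200, leaving £1,400.
Adoption Credit: income exceeds £25,700 by £126,200, which is 32 full-or-partial £4,000 increments; reduction = 32 × £90 = £2,880, leaving £1,035.
Total: £825 + £1,400 + £1,035 = £3,260.

£3,260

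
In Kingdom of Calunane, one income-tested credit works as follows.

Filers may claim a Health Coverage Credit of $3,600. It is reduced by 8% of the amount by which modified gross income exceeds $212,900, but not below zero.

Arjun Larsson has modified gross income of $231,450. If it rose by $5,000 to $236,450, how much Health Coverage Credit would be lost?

$400

At $231,450 — 8% of the $18,550 excess over $212,900 is $1,484; credit = $3,600 − $1,484 = $2,116.
At $236,450 — 8% of the $23,550 excess over $212,900 is $1,884; credit = $3,600 − $1,884 = $1,716.
Lost: $2,116 − $1,716 = $400.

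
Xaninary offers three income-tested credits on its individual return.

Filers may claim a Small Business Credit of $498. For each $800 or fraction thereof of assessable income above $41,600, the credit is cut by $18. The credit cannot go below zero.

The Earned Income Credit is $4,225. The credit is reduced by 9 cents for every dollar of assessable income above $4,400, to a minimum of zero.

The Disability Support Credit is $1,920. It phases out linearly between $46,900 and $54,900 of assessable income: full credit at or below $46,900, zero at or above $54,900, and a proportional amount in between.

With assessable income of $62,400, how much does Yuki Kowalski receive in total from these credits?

$30

Small Business Credit: income exceeds $41,600 by $20,800, which is 26 full-or-partial $800 increments; reduction = 26 × $18 = $468, leaving $30.
Earned Income Credit: 9% of the $58,000 excess over $4,400 is $5,220 ≥ base, so the credit is $0.
Disability Support Credit: $62,400 is at or above $54,900, so the credit is $0.
Total: $30 + $0 + $0 = $30.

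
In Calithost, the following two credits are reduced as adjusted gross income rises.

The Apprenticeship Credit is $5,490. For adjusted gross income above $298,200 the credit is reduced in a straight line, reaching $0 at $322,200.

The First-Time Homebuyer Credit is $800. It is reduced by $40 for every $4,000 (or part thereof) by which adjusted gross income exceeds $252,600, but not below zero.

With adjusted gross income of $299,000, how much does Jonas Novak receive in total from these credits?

$5,627

Apprenticeship Credit: $299,000 is $800 into a $24,000 phase-out range, leaving 23,200/24,000 of the credit: $5,490 × 23,200/24,000 = $5,307.
First-Time Homebuyer Credit: income exceeds $252,600 by $46,400, which is 12 full-or-partial $4,000 increments; reduction = 12 × $40 = $480, leaving $320.
Total: $5,307 + $320 = $5,627.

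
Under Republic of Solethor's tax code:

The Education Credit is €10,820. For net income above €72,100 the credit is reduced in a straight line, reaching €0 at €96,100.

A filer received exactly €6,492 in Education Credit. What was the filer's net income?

€6,492 is 6,492/10,820 of the full €10,820, so 4,328/10,820 of the €24,000 range has been used: income = €72,100 + €24,000 × 4,328/10,820 = €81,700.

€81,700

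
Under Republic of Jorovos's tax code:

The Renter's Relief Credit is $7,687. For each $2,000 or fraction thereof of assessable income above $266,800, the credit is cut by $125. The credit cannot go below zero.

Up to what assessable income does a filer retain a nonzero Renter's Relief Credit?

$388,800

After 61 increments the reduction is 61 × $125 = $7,625, leaving $62; one more increment wipes it out. Increment 61 ends at excess 61 × $2,000 = $122,000, so the highest qualifying income is $266,800 + $122,000 = $388,800.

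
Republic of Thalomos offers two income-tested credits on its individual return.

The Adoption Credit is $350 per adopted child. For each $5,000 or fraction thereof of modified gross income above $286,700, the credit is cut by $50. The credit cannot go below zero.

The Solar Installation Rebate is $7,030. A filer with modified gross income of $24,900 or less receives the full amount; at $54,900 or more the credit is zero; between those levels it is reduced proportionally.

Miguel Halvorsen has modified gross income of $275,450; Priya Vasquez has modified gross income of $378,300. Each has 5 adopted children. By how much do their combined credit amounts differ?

$950

Miguel ($275,450): Adoption Credit: base = 5 × $350 = $1,750. $275,450 is at or below the $286,700 threshold, so the full $1,750 applies. Solar Installation Rebate: $275,450 is at or above $54,900, so the credit is $0. total $1,750 + $0 = $1,750
Priya ($378,300): Adoption Credit: base = 5 × $350 = $1,750. income exceeds $286,700 by $91,600, which is 19 full-or-partial $5,000 increments; reduction = 19 × $50 = $950, leaving $800. Solar Installation Rebate: $378,300 is at or above $54,900, so the credit is $0. total $800 + $0 = $800
Difference: |$1,750 − $800| = $950.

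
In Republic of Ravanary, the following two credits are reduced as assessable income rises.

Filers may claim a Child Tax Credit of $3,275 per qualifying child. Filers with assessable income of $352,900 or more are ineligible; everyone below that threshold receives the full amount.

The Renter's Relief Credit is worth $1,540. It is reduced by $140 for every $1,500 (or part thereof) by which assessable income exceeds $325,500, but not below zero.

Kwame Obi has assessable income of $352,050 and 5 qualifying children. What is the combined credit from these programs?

$16,375

Child Tax Credit: base = 5 × $3,275 = $16,375. $352,050 is below the $352,900 cutoff, so the full $16,375 applies.
Renter's Relief Credit: income exceeds $325,500 by $26,550 → 18 increments × $140 = $2,520 ≥ base, so the credit is $0.
Total: $16,375 + $0 = $16,375.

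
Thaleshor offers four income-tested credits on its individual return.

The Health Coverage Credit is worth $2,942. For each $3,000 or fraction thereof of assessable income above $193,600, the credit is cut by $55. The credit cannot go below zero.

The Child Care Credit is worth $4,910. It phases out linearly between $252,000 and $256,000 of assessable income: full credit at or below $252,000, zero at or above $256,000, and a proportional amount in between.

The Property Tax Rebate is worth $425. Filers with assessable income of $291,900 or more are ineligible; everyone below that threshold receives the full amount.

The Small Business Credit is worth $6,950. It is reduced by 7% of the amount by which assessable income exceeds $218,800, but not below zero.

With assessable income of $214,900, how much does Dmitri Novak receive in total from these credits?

Health Coverage Credit: income exceeds $193,600 by $21,300, which is 8 full-or-partial $3,000 increments; reduction = 8 × $55 = $440, leaving $2,502.
Child Care Credit: $214,900 is at or below the $252,000 threshold, so the full $4,910 applies.
Property Tax Rebate: $214,900 is below the $291,900 cutoff, so the full $425 applies.
Small Business Credit: $214,900 is at or below the $218,800 threshold, so the full $6,950 applies.
Total: $2,502 + $4,910 + $425 + $6,950 = $14,787.

$14,787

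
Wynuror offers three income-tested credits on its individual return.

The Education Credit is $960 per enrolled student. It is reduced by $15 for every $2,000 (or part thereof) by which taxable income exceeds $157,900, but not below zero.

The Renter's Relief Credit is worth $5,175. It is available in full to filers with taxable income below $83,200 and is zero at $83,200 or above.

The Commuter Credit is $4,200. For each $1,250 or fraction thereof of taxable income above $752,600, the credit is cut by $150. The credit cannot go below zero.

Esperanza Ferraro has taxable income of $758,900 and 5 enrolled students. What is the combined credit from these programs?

$3,585

Education Credit: base = 5 × $960 = $4,800. income exceeds $157,900 by $601,000, which is 301 full-or-partial $2,000 increments; reduction = 301 × $15 = $4,515, leaving $285.
Renter's Relief Credit: $758,900 meets or exceeds the $83,200 cutoff, so the credit is $0.
Commuter Credit: income exceeds $752,600 by $6,300, which is 6 full-or-partial $1,250 increments; reduction = 6 × $150 = $900, leaving $3,300.
Total: $285 + $0 + $3,300 = $3,585.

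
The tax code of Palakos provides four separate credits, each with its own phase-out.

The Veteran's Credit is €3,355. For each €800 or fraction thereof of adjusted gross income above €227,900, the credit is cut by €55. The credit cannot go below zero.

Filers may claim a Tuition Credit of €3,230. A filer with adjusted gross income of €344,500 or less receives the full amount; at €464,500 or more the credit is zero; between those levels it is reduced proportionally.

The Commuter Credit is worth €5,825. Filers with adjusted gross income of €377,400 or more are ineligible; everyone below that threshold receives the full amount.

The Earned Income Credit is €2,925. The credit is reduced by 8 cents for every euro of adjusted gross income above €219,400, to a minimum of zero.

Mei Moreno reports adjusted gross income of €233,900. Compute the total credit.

Veteran's Credit: income exceeds €227,900 by €6,000, which is 8 full-or-partial €800 increments; reduction = 8 × €55 = €440, leaving €2,915.
Tuition Credit: €233,900 is at or below the €344,500 threshold, so the full €3,230 applies.
Commuter Credit: €233,900 is below the €377,400 cutoff, so the full €5,825 applies.
Earned Income Credit: 8% of the €14,500 excess over €219,400 is €1,160; credit = €2,925 − €1,160 = €1,765.
Total: €2,915 + €3,230 + €5,825 + €1,765 = €13,735.

€13,735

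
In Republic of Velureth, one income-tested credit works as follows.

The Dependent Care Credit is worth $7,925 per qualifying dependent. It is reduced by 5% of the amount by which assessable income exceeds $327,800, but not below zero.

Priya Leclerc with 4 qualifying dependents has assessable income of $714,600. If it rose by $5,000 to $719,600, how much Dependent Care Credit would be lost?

$250

At $714,600 — base = 4 × $7,925 = $31,700. 5% of the $386,800 excess over $327,800 is $19,340; credit = $31,700 − $19,340 = $12,360.
At $719,600 — base = 4 × $7,925 = $31,700. 5% of the $391,800 excess over $327,800 is $19,590; credit = $31,700 − $19,590 = $12,110.
Lost: $12,360 − $12,110 = $250.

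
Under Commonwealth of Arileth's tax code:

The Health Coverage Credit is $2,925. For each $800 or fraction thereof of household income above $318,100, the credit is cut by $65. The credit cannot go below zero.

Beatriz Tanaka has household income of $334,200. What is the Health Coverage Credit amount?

Health Coverage Credit: income exceeds $318,100 by $16,100, which is 21 full-or-partial $800 increments; reduction = 21 × $65 = $1,365, leaving $1,560.

$1,560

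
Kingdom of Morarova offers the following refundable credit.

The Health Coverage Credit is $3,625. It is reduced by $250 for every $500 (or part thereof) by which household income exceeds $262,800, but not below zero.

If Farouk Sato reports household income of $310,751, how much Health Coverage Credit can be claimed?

$0

Health Coverage Credit: income exceeds $262,800 by $47,951 → 96 increments × $250 = $24,000 ≥ base, so the credit is $0.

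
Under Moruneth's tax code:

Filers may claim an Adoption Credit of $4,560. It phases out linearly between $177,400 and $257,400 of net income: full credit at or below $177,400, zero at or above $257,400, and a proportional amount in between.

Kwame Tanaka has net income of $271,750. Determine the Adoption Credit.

Adoption Credit: $271,750 is at or above $257,400, so the credit is $0.

$0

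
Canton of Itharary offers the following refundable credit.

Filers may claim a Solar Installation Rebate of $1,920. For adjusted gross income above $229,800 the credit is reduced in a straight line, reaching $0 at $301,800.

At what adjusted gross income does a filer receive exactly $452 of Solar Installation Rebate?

$452 is 452/1,920 of the full $1,920, so 1,468/1,920 of the $72,000 range has been used: income = $229,800 + $72,000 × 1,468/1,920 = $284,850.

$284,850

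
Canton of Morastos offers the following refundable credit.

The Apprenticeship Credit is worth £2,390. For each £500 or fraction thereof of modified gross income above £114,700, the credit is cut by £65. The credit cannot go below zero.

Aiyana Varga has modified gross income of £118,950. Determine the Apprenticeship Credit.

Apprenticeship Credit: income exceeds £114,700 by £4,250, which is 9 full-or-partial £500 increments; reduction = 9 × £65 = £585, leaving £1,805.

£1,805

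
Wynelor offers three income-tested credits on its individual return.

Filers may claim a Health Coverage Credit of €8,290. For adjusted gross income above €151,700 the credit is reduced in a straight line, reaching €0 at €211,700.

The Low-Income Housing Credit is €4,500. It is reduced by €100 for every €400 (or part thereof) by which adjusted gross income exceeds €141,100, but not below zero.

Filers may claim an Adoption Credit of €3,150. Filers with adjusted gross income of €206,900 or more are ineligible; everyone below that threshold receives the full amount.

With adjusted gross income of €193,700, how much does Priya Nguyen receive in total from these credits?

Health Coverage Credit: €193,700 is €42,000 into a €60,000 phase-out range, leaving 18,000/60,000 of the credit: €8,290 × 18,000/60,000 = €2,487.
Low-Income Housing Credit: income exceeds €141,100 by €52,600 → 132 increments × €100 = €13,200 ≥ base, so the credit is €0.
Adoption Credit: €193,700 is below the €206,900 cutoff, so the full €3,150 applies.
Total: €2,487 + €0 + €3,150 = €5,637.

€5,637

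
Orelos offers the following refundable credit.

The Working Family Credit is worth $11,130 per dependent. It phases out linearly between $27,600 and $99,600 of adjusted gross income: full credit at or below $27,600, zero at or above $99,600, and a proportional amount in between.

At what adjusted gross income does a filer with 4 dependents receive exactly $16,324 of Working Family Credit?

Full credit = 4 × $11,130 = $44,520.
$16,324 is 16,324/44,520 of the full $44,520, so 28,196/44,520 of the $72,000 range has been used: income = $27,600 + $72,000 × 28,196/44,520 = $73,200.

$73,200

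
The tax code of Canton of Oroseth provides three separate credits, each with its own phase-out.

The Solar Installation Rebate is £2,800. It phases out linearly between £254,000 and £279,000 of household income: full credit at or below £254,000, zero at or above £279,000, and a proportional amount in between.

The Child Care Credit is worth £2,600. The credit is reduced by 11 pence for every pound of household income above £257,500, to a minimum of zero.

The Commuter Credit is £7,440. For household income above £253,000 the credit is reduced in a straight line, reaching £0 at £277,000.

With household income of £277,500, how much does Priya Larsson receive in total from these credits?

£568

Solar Installation Rebate: £277,500 is £23,500 into a £25,000 phase-out range, leaving 1,500/25,000 of the credit: £2,800 × 1,500/25,000 = £168.
Child Care Credit: 11% of the £20,000 excess over £257,500 is £2,200; credit = £2,600 − £2,200 = £400.
Commuter Credit: £277,500 is at or above £277,000, so the credit is £0.
Total: £168 + £400 + £0 = £568.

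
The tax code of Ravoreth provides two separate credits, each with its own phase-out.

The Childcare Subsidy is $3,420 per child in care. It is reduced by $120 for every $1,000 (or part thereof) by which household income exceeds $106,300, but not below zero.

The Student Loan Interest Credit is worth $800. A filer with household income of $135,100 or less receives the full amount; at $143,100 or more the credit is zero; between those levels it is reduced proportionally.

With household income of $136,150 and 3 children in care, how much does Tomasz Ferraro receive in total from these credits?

$7,355

Childcare Subsidy: base = 3 × $3,420 = $10,260. income exceeds $106,300 by $29,850, which is 30 full-or-partial $1,000 increments; reduction = 30 × $120 = $3,600, leaving $6,660.
Student Loan Interest Credit: $136,150 is $1,050 into a $8,000 phase-out range, leaving 6,950/8,000 of the credit: $800 × 6,950/8,000 = $695.
Total: $6,660 + $695 = $7,355.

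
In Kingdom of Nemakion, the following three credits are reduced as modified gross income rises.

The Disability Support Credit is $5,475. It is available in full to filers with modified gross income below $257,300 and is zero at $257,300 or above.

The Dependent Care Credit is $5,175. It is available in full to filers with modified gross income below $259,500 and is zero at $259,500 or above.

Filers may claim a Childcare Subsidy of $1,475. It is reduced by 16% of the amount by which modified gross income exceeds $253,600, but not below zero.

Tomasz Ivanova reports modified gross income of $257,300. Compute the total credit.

Disability Support Credit: $257,300 meets or exceeds the $257,300 cutoff, so the credit is $0.
Dependent Care Credit: $257,300 is below the $259,500 cutoff, so the full $5,175 applies.
Childcare Subsidy: 16% of the $3,700 excess over $253,600 is $592; credit = $1,475 − $592 = $883.
Total: $0 + $5,175 + $883 = $6,058.

$6,058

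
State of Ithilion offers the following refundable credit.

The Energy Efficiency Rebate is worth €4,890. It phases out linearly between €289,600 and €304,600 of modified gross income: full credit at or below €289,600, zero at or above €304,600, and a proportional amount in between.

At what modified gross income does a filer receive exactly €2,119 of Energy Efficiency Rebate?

€298,100

€2,119 is 2,119/4,890 of the full €4,890, so 2,771/4,890 of the €15,000 range has been used: income = €289,600 + €15,000 × 2,771/4,890 = €298,100.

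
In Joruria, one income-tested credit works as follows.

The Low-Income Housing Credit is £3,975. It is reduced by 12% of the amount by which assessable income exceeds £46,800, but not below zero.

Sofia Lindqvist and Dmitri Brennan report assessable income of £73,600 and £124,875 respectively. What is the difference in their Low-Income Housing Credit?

£759

Sofia (£73,600): Low-Income Housing Credit: 12% of the £26,800 excess over £46,800 is £3,216; credit = £3,975 − £3,216 = £759.
Dmitri (£124,875): Low-Income Housing Credit: 12% of the £78,075 excess over £46,800 is £9,369 ≥ base, so the credit is £0.
Difference: |£759 − £0| = £759.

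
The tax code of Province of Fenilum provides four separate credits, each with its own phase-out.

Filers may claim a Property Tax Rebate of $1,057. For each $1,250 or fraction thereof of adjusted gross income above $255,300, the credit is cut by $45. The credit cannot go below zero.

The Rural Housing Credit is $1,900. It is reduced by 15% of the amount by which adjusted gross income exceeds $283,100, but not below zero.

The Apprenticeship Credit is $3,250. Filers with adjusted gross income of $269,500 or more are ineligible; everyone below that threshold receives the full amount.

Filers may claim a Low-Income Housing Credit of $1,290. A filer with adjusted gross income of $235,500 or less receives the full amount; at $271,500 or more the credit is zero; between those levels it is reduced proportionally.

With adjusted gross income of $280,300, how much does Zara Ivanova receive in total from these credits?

$2,057

Property Tax Rebate: income exceeds $255,300 by $25,000, which is 20 full-or-partial $1,250 increments; reduction = 20 × $45 = $900, leaving $157.
Rural Housing Credit: $280,300 is at or below the $283,100 threshold, so the full $1,900 applies.
Apprenticeship Credit: $280,300 meets or exceeds the $269,500 cutoff, so the credit is $0.
Low-Income Housing Credit: $280,300 is at or above $271,500, so the credit is $0.
Total: $157 + $1,900 + $0 + $0 = $2,057.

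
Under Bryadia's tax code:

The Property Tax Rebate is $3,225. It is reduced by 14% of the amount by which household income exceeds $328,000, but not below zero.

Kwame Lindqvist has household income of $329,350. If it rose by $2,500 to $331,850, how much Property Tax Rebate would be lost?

$350

At $329,350 — 14% of the $1,350 excess over $328,000 is $189; credit = $3,225 − $189 = $3,036.
At $331,850 — 14% of the $3,850 excess over $328,000 is $539; credit = $3,225 − $539 = $2,686.
Lost: $3,036 − $2,686 = $350.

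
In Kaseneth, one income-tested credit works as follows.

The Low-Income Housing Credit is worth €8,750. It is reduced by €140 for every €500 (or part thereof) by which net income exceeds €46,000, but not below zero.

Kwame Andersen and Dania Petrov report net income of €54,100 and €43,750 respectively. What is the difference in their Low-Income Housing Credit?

€2,380

Kwame (€54,100): Low-Income Housing Credit: income exceeds €46,000 by €8,100, which is 17 full-or-partial €500 increments; reduction = 17 × €140 = €2,380, leaving €6,370.
Dania (€43,750): Low-Income Housing Credit: €43,750 is at or below the €46,000 threshold, so the full €8,750 applies.
Difference: |€6,370 − €8,750| = €2,380.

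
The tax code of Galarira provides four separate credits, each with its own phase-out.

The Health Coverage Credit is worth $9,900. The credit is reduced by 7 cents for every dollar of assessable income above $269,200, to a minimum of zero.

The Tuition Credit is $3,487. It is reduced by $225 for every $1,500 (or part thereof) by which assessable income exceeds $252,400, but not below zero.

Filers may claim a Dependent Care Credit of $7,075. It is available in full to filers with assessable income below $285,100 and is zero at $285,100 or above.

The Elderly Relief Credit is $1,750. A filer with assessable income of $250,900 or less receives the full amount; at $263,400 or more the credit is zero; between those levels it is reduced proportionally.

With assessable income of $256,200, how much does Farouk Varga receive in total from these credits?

$20,795

Health Coverage Credit: $256,200 is at or below the $269,200 threshold, so the full $9,900 applies.
Tuition Credit: income exceeds $252,400 by $3,800, which is 3 full-or-partial $1,500 increments; reduction = 3 × $225 = $675, leaving $2,812.
Dependent Care Credit: $256,200 is below the $285,100 cutoff, so the full $7,075 applies.
Elderly Relief Credit: $256,200 is $5,300 into a $12,500 phase-out range, leaving 7,200/12,500 of the credit: $1,750 × 7,200/12,500 = $1,008.
Total: $9,900 + $2,812 + $7,075 + $1,008 = $20,795.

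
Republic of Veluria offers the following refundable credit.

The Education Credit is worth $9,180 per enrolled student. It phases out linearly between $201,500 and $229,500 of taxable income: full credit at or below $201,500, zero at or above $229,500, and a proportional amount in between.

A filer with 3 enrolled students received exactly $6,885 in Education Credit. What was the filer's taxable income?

$222,500

Full credit = 3 × $9,180 = $27,540.
$6,885 is 6,885/27,540 of the full $27,540, so 20,655/27,540 of the $28,000 range has been used: income = $201,500 + $28,000 × 20,655/27,540 = $222,500.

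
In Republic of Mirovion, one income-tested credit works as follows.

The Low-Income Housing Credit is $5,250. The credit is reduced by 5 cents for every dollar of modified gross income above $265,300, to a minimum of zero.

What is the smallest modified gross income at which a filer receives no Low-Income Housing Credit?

The credit falls by 5% of each dollar above $265,300, so it reaches zero when the excess is $5,250 / 5% = $105,000: income = $265,300 + $105,000 = $370,300.

$370,300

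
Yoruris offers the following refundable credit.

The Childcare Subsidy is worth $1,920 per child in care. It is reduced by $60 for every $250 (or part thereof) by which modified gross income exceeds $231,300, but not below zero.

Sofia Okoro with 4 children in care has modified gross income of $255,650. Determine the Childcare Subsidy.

Childcare Subsidy: base = 4 × $1,920 = $7,680. income exceeds $231,300 by $24,350, which is 98 full-or-partial $250 increments; reduction = 98 × $60 = $5,880, leaving $1,800.

$1,800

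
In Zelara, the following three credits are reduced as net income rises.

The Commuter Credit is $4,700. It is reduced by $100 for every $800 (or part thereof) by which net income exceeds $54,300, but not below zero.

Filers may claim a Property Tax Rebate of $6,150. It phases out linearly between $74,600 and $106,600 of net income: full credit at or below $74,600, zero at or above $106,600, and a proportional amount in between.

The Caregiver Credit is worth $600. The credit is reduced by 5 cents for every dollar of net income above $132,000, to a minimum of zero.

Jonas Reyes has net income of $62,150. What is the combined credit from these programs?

$10,450

Commuter Credit: income exceeds $54,300 by $7,850, which is 10 full-or-partial $800 increments; reduction = 10 × $100 = $1,000, leaving $3,700.
Property Tax Rebate: $62,150 is at or below the $74,600 threshold, so the full $6,150 applies.
Caregiver Credit: $62,150 is at or below the $132,000 threshold, so the full $600 applies.
Total: $3,700 + $6,150 + $600 = $10,450.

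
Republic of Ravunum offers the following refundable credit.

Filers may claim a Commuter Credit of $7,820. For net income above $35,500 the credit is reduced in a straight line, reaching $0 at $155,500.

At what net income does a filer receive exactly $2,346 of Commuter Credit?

$2,346 is 2,346/7,820 of the full $7,820, so 5,474/7,820 of the $120,000 range has been used: income = $35,500 + $120,000 × 5,474/7,820 = $119,500.

$119,500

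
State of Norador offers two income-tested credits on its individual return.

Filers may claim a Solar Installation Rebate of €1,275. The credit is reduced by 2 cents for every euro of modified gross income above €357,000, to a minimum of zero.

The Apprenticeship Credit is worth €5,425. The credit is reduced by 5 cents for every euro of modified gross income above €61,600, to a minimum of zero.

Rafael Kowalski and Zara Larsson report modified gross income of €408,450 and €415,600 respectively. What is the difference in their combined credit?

Rafael (€408,450): Solar Installation Rebate: 2% of the €51,450 excess over €357,000 is €1,029; credit = €1,275 − €1,029 = €246. Apprenticeship Credit: 5% of the €346,850 excess over €61,600 is €17,342.50 ≥ base, so the credit is €0. total €246 + €0 = €246
Zara (€415,600): Solar Installation Rebate: 2% of the €58,600 excess over €357,000 is €1,172; credit = €1,275 − €1,172 = €103. Apprenticeship Credit: 5% of the €354,000 excess over €61,600 is €17,700 ≥ base, so the credit is €0. total €103 + €0 = €103
Difference: |€246 − €103| = €143.

€143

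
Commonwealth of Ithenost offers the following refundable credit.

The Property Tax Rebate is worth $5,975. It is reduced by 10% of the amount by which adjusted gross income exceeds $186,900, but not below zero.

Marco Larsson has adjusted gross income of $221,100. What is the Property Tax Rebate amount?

Property Tax Rebate: 10% of the $34,200 excess over $186,900 is $3,420; credit = $5,975 − $3,420 = $2,555.

$2,555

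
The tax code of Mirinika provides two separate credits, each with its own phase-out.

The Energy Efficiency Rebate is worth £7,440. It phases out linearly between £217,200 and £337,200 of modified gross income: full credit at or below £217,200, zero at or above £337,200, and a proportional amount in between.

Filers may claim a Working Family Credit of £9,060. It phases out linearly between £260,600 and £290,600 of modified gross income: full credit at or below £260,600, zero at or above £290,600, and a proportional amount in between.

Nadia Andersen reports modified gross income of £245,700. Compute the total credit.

Energy Efficiency Rebate: £245,700 is £28,500 into a £120,000 phase-out range, leaving 91,500/120,000 of the credit: £7,440 × 91,500/120,000 = £5,673.
Working Family Credit: £245,700 is at or below the £260,600 threshold, so the full £9,060 applies.
Total: £5,673 + £9,060 = £14,733.

£14,733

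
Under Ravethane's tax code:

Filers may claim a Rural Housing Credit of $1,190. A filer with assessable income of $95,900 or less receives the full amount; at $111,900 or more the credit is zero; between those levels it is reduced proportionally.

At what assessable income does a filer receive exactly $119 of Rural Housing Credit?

$119 is 119/1,190 of the full $1,190, so 1,071/1,190 of the $16,000 range has been used: income = $95,900 + $16,000 × 1,071/1,190 = $110,300.

$110,300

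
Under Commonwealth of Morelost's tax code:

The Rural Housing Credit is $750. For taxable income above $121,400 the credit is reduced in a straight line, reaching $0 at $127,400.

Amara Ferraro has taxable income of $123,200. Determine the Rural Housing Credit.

Rural Housing Credit: $123,200 is $1,800 into a $6,000 phase-out range, leaving 4,200/6,000 of the credit: $750 × 4,200/6,000 = $525.

$525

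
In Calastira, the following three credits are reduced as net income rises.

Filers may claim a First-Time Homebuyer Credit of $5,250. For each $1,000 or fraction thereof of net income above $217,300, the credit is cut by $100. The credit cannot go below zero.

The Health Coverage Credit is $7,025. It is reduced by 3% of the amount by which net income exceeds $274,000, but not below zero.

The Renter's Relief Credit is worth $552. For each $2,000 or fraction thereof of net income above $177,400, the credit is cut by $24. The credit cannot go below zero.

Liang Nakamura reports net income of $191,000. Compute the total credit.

$12,659

First-Time Homebuyer Credit: $191,000 is at or below the $217,300 threshold, so the full $5,250 applies.
Health Coverage Credit: $191,000 is at or below the $274,000 threshold, so the full $7,025 applies.
Renter's Relief Credit: income exceeds $177,400 by $13,600, which is 7 full-or-partial $2,000 increments; reduction = 7 × $24 = $168, leaving $384.
Total: $5,250 + $7,025 + $384 = $12,659.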